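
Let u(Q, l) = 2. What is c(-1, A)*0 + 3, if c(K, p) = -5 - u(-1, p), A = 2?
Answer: 3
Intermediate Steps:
c(K, p) = -7 (c(K, p) = -5 - 1*2 = -5 - 2 = -7)
c(-1, A)*0 + 3 = -7*0 + 3 = 0 + 3 = 3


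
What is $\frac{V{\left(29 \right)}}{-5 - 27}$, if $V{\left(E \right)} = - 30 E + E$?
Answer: $\frac{841}{32} \approx 26.281$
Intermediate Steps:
$V{\left(E \right)} = - 29 E$
$\frac{V{\left(29 \right)}}{-5 - 27} = \frac{\left(-29\right) 29}{-5 - 27} = - \frac{841}{-5 - 27} = - \frac{841}{-32} = \left(-841\right) \left(- \frac{1}{32}\right) = \frac{841}{32}$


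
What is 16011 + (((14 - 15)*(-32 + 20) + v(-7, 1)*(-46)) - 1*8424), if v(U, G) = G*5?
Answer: 7369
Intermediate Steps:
v(U, G) = 5*G
16011 + (((14 - 15)*(-32 + 20) + v(-7, 1)*(-46)) - 1*8424) = 16011 + (((14 - 15)*(-32 + 20) + (5*1)*(-46)) - 1*8424) = 16011 + ((-1*(-12) + 5*(-46)) - 8424) = 16011 + ((12 - 230) - 8424) = 16011 + (-218 - 8424) = 16011 - 8642 = 7369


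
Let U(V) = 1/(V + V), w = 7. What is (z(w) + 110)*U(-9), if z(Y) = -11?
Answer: -11/2 ≈ -5.5000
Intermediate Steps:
U(V) = 1/(2*V)
(z(w) + 110)*U(-9) = (-11 + 110)*((1/2)/(-9)) = 99*((1/2)*(-1/9)) = 99*(-1/18) = -11/2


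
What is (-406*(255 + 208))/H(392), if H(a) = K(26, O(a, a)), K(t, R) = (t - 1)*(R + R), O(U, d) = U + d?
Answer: -13427/2800 ≈ -4.7954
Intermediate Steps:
K(t, R) = 2*R*(-1 + t) (K(t, R) = (-1 + t)*(2*R) = 2*R*(-1 + t))
H(a) = 100*a (H(a) = 2*(a + a)*(-1 + 26) = 2*(2*a)*25 = 100*a)
(-406*(255 + 208))/H(392) = (-406*(255 + 208))/((100*392)) = -406*463/39200 = -187978*1/39200 = -13427/2800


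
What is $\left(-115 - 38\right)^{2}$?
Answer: $23409$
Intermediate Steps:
$\left(-115 - 38\right)^{2} = \left(-153\right)^{2} = 23409$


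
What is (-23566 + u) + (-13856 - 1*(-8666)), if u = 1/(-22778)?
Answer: -655004169/22778 ≈ -28756.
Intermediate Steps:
u = -1/22778 ≈ -4.3902e-5
(-23566 + u) + (-13856 - 1*(-8666)) = (-23566 - 1/22778) + (-13856 - 1*(-8666)) = -536786349/22778 + (-13856 + 8666) = -536786349/22778 - 5190 = -655004169/22778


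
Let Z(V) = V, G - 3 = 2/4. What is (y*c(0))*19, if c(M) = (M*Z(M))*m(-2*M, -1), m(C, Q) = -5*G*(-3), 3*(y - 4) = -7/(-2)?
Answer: 0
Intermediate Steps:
y = 31/6 (y = 4 + (-7/(-2))/3 = 4 + (-7*(-½))/3 = 4 + (⅓)*(7/2) = 4 + 7/6 = 31/6 ≈ 5.1667)
G = 7/2 (G = 3 + 2/4 = 3 + 2*(¼) = 3 + ½ = 7/2 ≈ 3.5000)
m(C, Q) = 105/2 (m(C, Q) = -5*7/2*(-3) = -35/2*(-3) = 105/2)
c(M) = 105*M²/2 (c(M) = (M*M)*(105/2) = M²*(105/2) = 105*M²/2)
(y*c(0))*19 = (31*((105/2)*0²)/6)*19 = (31*((105/2)*0)/6)*19 = ((31/6)*0)*19 = 0*19 = 0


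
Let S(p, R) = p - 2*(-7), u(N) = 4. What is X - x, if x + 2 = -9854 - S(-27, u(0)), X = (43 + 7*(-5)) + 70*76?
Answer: 15171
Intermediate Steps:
S(p, R) = 14 + p (S(p, R) = p + 14 = 14 + p)
X = 5328 (X = (43 - 35) + 5320 = 8 + 5320 = 5328)
x = -9843 (x = -2 + (-9854 - (14 - 27)) = -2 + (-9854 - 1*(-13)) = -2 + (-9854 + 13) = -2 - 9841 = -9843)
X - x = 5328 - 1*(-9843) = 5328 + 9843 = 15171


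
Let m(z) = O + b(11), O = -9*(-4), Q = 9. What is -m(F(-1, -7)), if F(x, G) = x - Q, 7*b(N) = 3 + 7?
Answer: -262/7 ≈ -37.429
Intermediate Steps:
b(N) = 10/7 (b(N) = (3 + 7)/7 = (⅐)*10 = 10/7)
O = 36
F(x, G) = -9 + x (F(x, G) = x - 1*9 = x - 9 = -9 + x)
m(z) = 262/7 (m(z) = 36 + 10/7 = 262/7)
-m(F(-1, -7)) = -1*262/7 = -262/7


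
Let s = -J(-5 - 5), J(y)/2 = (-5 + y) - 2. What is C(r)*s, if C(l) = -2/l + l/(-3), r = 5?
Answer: -1054/15 ≈ -70.267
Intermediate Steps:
J(y) = -14 + 2*y (J(y) = 2*((-5 + y) - 2) = 2*(-7 + y) = -14 + 2*y)
C(l) = -2/l - l/3 (C(l) = -2/l + l*(-1/3) = -2/l - l/3)
s = 34 (s = -(-14 + 2*(-5 - 5)) = -(-14 + 2*(-10)) = -(-14 - 20) = -1*(-34) = 34)
C(r)*s = (-2/5 - 1/3*5)*34 = (-2*1/5 - 5/3)*34 = (-2/5 - 5/3)*34 = -31/15*34 = -1054/15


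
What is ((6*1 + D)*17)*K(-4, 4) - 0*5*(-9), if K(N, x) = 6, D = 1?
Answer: 714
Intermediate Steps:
((6*1 + D)*17)*K(-4, 4) - 0*5*(-9) = ((6*1 + 1)*17)*6 - 0*5*(-9) = ((6 + 1)*17)*6 - 0*(-9) = (7*17)*6 - 1*0 = 119*6 + 0 = 714 + 0 = 714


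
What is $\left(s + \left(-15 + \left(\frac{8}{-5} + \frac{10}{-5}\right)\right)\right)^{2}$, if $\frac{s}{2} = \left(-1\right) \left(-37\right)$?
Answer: $\frac{76729}{25} \approx 3069.2$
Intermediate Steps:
$s = 74$ ($s = 2 \left(\left(-1\right) \left(-37\right)\right) = 2 \cdot 37 = 74$)
$\left(s + \left(-15 + \left(\frac{8}{-5} + \frac{10}{-5}\right)\right)\right)^{2} = \left(74 + \left(-15 + \left(\frac{8}{-5} + \frac{10}{-5}\right)\right)\right)^{2} = \left(74 + \left(-15 + \left(8 \left(- \frac{1}{5}\right) + 10 \left(- \frac{1}{5}\right)\right)\right)\right)^{2} = \left(74 - \frac{93}{5}\right)^{2} = \left(\frac{277}{5}\right)^{2} = \frac{76729}{25}$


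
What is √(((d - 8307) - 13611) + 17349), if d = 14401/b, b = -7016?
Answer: I*√56251665770/3508 ≈ 67.61*I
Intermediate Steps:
d = -14401/7016 (d = 14401/(-7016) = 14401*(-1/7016) = -14401/7016 ≈ -2.0526)
√(((d - 8307) - 13611) + 17349) = √(((-14401/7016 - 8307) - 13611) + 17349) = √((-58296313/7016 - 13611) + 17349) = √(-153791089/7016 + 17349) = √(-32070505/7016) = I*√56251665770/3508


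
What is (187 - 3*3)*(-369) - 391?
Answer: -66073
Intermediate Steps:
(187 - 3*3)*(-369) - 391 = (187 - 1*9)*(-369) - 391 = (187 - 9)*(-369) - 391 = 178*(-369) - 391 = -65682 - 391 = -66073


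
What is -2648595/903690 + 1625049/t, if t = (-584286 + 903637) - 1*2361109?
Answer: -12733945483/3416882013 ≈ -3.7268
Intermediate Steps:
t = -2041758 (t = 319351 - 2361109 = -2041758)
-2648595/903690 + 1625049/t = -2648595/903690 + 1625049/(-2041758) = -2648595*1/903690 + 1625049*(-1/2041758) = -176573/60246 - 180561/226862 = -12733945483/3416882013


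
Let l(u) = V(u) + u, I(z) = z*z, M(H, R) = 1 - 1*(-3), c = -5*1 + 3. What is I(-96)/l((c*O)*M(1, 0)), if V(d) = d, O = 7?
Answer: -576/7 ≈ -82.286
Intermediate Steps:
c = -2 (c = -5 + 3 = -2)
M(H, R) = 4 (M(H, R) = 1 + 3 = 4)
I(z) = z²
l(u) = 2*u (l(u) = u + u = 2*u)
I(-96)/l((c*O)*M(1, 0)) = (-96)²/((2*(-2*7*4))) = 9216/((2*(-14*4))) = 9216/((2*(-56))) = 9216/(-112) = 9216*(-1/112) = -576/7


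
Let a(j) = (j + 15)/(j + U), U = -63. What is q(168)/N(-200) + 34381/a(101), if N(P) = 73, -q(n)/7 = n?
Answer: 47618239/4234 ≈ 11247.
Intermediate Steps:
q(n) = -7*n
a(j) = (15 + j)/(-63 + j) (a(j) = (j + 15)/(j - 63) = (15 + j)/(-63 + j))
q(168)/N(-200) + 34381/a(101) = -7*168/73 + 34381/(((15 + 101)/(-63 + 101))) = -1176*1/73 + 34381/((116/38)) = -1176/73 + 34381/(((1/38)*116)) = -1176/73 + 34381/(58/19) = -1176/73 + 34381*(19/58) = -1176/73 + 653239/58 = 47618239/4234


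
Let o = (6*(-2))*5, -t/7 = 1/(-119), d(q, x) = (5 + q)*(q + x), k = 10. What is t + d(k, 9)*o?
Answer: -290699/17 ≈ -17100.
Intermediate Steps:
t = 1/17 (t = -7/(-119) = -7*(-1/119) = 1/17 ≈ 0.058824)
o = -60 (o = -12*5 = -60)
t + d(k, 9)*o = 1/17 + (10² + 5*10 + 5*9 + 10*9)*(-60) = 1/17 + (100 + 50 + 45 + 90)*(-60) = 1/17 + 285*(-60) = 1/17 - 17100 = -290699/17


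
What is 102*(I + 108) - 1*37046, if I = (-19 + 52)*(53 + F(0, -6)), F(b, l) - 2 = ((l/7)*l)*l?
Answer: 386644/7 ≈ 55235.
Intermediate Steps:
F(b, l) = 2 + l**3/7 (F(b, l) = 2 + ((l/7)*l)*l = 2 + (l**2/7)*l = 2 + l**3/7)
I = 5577/7 (I = (-19 + 52)*(53 + (2 + (1/7)*(-6)**3)) = 33*(53 + (2 + (1/7)*(-216))) = 33*(53 + (2 - 216/7)) = 33*(53 - 202/7) = 33*(169/7) = 5577/7 ≈ 796.71)
102*(I + 108) - 1*37046 = 102*(5577/7 + 108) - 1*37046 = 102*(6333/7) - 37046 = 645966/7 - 37046 = 386644/7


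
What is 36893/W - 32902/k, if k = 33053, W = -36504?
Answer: -2420478937/1206566712 ≈ -2.0061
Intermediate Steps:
36893/W - 32902/k = 36893/(-36504) - 32902/33053 = 36893*(-1/36504) - 32902*1/33053 = -36893/36504 - 32902/33053 = -2420478937/1206566712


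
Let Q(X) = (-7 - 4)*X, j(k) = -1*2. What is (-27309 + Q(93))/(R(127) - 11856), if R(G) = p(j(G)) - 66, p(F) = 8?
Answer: 14166/5957 ≈ 2.3780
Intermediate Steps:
j(k) = -2
R(G) = -58 (R(G) = 8 - 66 = -58)
Q(X) = -11*X
(-27309 + Q(93))/(R(127) - 11856) = (-27309 - 11*93)/(-58 - 11856) = (-27309 - 1023)/(-11914) = -28332*(-1/11914) = 14166/5957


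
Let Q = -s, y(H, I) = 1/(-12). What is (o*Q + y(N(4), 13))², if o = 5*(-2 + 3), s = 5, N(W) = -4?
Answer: 90601/144 ≈ 629.17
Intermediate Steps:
y(H, I) = -1/12 (y(H, I) = 1*(-1/12) = -1/12)
o = 5 (o = 5*1 = 5)
Q = -5 (Q = -1*5 = -5)
(o*Q + y(N(4), 13))² = (5*(-5) - 1/12)² = (-25 - 1/12)² = (-301/12)² = 90601/144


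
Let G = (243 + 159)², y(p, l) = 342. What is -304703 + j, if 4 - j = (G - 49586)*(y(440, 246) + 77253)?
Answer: -8692341409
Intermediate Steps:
G = 161604 (G = 402² = 161604)
j = -8692036706 (j = 4 - (161604 - 49586)*(342 + 77253) = 4 - 112018*77595 = 4 - 1*8692036710 = 4 - 8692036710 = -8692036706)
-304703 + j = -304703 - 8692036706 = -8692341409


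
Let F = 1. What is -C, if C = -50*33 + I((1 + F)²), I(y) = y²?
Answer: 1634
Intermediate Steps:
C = -1634 (C = -50*33 + ((1 + 1)²)² = -1650 + (2²)² = -1650 + 4² = -1650 + 16 = -1634)
-C = -1*(-1634) = 1634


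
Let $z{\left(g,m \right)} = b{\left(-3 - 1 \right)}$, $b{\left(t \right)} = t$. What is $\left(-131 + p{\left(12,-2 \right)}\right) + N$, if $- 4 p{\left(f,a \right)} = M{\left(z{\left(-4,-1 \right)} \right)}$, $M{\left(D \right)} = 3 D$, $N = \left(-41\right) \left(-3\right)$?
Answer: $-5$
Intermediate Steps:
$z{\left(g,m \right)} = -4$ ($z{\left(g,m \right)} = -3 - 1 = -4$)
$N = 123$
$p{\left(f,a \right)} = 3$ ($p{\left(f,a \right)} = - \frac{3 \left(-4\right)}{4} = \left(- \frac{1}{4}\right) \left(-12\right) = 3$)
$\left(-131 + p{\left(12,-2 \right)}\right) + N = \left(-131 + 3\right) + 123 = -128 + 123 = -5$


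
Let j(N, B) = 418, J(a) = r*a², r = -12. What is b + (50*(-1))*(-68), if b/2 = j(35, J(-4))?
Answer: 4236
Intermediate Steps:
J(a) = -12*a²
b = 836 (b = 2*418 = 836)
b + (50*(-1))*(-68) = 836 + (50*(-1))*(-68) = 836 - 50*(-68) = 836 + 3400 = 4236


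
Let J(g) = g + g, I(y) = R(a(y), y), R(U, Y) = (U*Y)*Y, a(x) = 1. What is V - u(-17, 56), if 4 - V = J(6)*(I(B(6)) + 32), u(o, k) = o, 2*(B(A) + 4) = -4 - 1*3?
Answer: -1038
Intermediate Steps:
B(A) = -15/2 (B(A) = -4 + (-4 - 1*3)/2 = -4 + (-4 - 3)/2 = -4 + (½)*(-7) = -4 - 7/2 = -15/2)
R(U, Y) = U*Y²
I(y) = y² (I(y) = 1*y² = y²)
J(g) = 2*g
V = -1055 (V = 4 - 2*6*((-15/2)² + 32) = 4 - 12*(225/4 + 32) = 4 - 12*353/4 = 4 - 1*1059 = 4 - 1059 = -1055)
V - u(-17, 56) = -1055 - 1*(-17) = -1055 + 17 = -1038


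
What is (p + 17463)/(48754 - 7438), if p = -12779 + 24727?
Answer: 29411/41316 ≈ 0.71185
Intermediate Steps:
p = 11948
(p + 17463)/(48754 - 7438) = (11948 + 17463)/(48754 - 7438) = 29411/41316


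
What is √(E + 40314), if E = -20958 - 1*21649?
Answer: I*√2293 ≈ 47.885*I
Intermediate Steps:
E = -42607 (E = -20958 - 21649 = -42607)
√(E + 40314) = √(-42607 + 40314) = √(-2293) = I*√2293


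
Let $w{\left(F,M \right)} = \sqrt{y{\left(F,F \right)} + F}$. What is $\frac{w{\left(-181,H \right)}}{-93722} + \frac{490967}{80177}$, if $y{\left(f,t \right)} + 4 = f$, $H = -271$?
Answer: $\frac{490967}{80177} - \frac{i \sqrt{366}}{93722} \approx 6.1235 - 0.00020413 i$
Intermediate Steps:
$y{\left(f,t \right)} = -4 + f$
$w{\left(F,M \right)} = \sqrt{-4 + 2 F}$ ($w{\left(F,M \right)} = \sqrt{\left(-4 + F\right) + F} = \sqrt{-4 + 2 F}$)
$\frac{w{\left(-181,H \right)}}{-93722} + \frac{490967}{80177} = \frac{\sqrt{-4 + 2 \left(-181\right)}}{-93722} + \frac{490967}{80177} = \sqrt{-4 - 362} \left(- \frac{1}{93722}\right) + 490967 \cdot \frac{1}{80177} = \sqrt{-366} \left(- \frac{1}{93722}\right) + \frac{490967}{80177} = i \sqrt{366} \left(- \frac{1}{93722}\right) + \frac{490967}{80177} = - \frac{i \sqrt{366}}{93722} + \frac{490967}{80177} = \frac{490967}{80177} - \frac{i \sqrt{366}}{93722}$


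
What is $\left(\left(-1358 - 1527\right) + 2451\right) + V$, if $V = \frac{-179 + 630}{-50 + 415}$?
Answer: $- \frac{157959}{365} \approx -432.76$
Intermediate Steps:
$V = \frac{451}{365} \approx 1.2356$
$\left(\left(-1358 - 1527\right) + 2451\right) + V = \left(\left(-1358 - 1527\right) + 2451\right) + \frac{451}{365} = \left(-2885 + 2451\right) + \frac{451}{365} = -434 + \frac{451}{365} = - \frac{157959}{365}$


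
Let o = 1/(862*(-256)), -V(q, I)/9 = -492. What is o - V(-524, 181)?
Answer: -977135617/220672 ≈ -4428.0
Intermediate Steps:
V(q, I) = 4428 (V(q, I) = -9*(-492) = 4428)
o = -1/220672 (o = 1/(-220672) = -1/220672 ≈ -4.5316e-6)
o - V(-524, 181) = -1/220672 - 1*4428 = -1/220672 - 4428 = -977135617/220672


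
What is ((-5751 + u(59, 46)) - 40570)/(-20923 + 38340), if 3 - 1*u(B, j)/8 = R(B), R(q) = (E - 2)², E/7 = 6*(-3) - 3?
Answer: -223905/17417 ≈ -12.856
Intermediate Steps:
E = -147 (E = 7*(6*(-3) - 3) = 7*(-18 - 3) = 7*(-21) = -147)
R(q) = 22201 (R(q) = (-147 - 2)² = (-149)² = 22201)
u(B, j) = -177584 (u(B, j) = 24 - 8*22201 = 24 - 177608 = -177584)
((-5751 + u(59, 46)) - 40570)/(-20923 + 38340) = ((-5751 - 177584) - 40570)/(-20923 + 38340) = (-183335 - 40570)/17417 = -223905*1/17417 = -223905/17417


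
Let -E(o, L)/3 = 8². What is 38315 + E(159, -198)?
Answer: 38123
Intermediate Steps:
E(o, L) = -192 (E(o, L) = -3*8² = -3*64 = -192)
38315 + E(159, -198) = 38315 - 192 = 38123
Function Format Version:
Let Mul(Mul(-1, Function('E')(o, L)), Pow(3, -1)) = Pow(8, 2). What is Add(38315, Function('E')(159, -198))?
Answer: 38123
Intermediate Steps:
Function('E')(o, L) = -192 (Function('E')(o, L) = Mul(-3, Pow(8, 2)) = Mul(-3, 64) = -192)
Add(38315, Function('E')(159, -198)) = Add(38315, -192) = 38123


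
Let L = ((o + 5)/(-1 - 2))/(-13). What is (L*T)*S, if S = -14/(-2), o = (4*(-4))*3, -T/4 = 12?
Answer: 4816/13 ≈ 370.46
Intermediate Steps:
T = -48 (T = -4*12 = -48)
o = -48 (o = -16*3 = -48)
S = 7 (S = -14*(-½) = 7)
L = -43/39 (L = ((-48 + 5)/(-1 - 2))/(-13) = -43/(-3)*(-1/13) = -43*(-⅓)*(-1/13) = (43/3)*(-1/13) = -43/39 ≈ -1.1026)
(L*T)*S = -43/39*(-48)*7 = (688/13)*7 = 4816/13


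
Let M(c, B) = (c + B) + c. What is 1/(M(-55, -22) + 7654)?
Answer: 1/7522 ≈ 0.00013294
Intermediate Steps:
M(c, B) = B + 2*c (M(c, B) = (B + c) + c = B + 2*c)
1/(M(-55, -22) + 7654) = 1/((-22 + 2*(-55)) + 7654) = 1/((-22 - 110) + 7654) = 1/(-132 + 7654) = 1/7522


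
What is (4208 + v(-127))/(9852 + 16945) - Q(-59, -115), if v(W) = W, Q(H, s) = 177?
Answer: -4738988/26797 ≈ -176.85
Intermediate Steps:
(4208 + v(-127))/(9852 + 16945) - Q(-59, -115) = (4208 - 127)/(9852 + 16945) - 1*177 = 4081/26797 - 177 = -4738988/26797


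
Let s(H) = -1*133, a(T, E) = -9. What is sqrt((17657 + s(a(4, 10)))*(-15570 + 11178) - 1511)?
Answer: I*sqrt(76966919) ≈ 8773.1*I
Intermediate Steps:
s(H) = -133
sqrt((17657 + s(a(4, 10)))*(-15570 + 11178) - 1511) = sqrt((17657 - 133)*(-15570 + 11178) - 1511) = sqrt(17524*(-4392) - 1511) = sqrt(-76965408 - 1511) = sqrt(-76966919) = I*sqrt(76966919)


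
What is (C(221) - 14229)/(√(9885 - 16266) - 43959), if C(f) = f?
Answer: 102629612/322066677 + 7004*I*√709/322066677 ≈ 0.31866 + 0.00057906*I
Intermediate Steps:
(C(221) - 14229)/(√(9885 - 16266) - 43959) = (221 - 14229)/(√(9885 - 16266) - 43959) = -14008/(√(-6381) - 43959) = -14008/(3*I*√709 - 43959) = -14008/(-43959 + 3*I*√709)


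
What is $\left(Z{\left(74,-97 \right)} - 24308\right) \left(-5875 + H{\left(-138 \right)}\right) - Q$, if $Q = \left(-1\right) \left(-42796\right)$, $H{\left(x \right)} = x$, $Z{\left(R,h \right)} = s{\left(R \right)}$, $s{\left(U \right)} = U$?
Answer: $145676246$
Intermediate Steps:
$Z{\left(R,h \right)} = R$
$Q = 42796$
$\left(Z{\left(74,-97 \right)} - 24308\right) \left(-5875 + H{\left(-138 \right)}\right) - Q = \left(74 - 24308\right) \left(-5875 - 138\right) - 42796 = \left(-24234\right) \left(-6013\right) - 42796 = 145719042 - 42796 = 145676246$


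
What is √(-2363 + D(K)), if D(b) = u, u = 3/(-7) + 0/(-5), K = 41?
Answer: 4*I*√7238/7 ≈ 48.615*I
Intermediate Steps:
u = -3/7 (u = 3*(-⅐) + 0*(-⅕) = -3/7 + 0 = -3/7 ≈ -0.42857)
D(b) = -3/7
√(-2363 + D(K)) = √(-2363 - 3/7) = √(-16544/7) = 4*I*√7238/7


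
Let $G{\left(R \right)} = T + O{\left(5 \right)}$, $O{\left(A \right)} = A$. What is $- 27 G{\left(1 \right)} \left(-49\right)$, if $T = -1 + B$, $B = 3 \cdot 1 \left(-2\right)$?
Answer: $-2646$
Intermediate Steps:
$B = -6$ ($B = 3 \left(-2\right) = -6$)
$T = -7$ ($T = -1 - 6 = -7$)
$G{\left(R \right)} = -2$ ($G{\left(R \right)} = -7 + 5 = -2$)
$- 27 G{\left(1 \right)} \left(-49\right) = \left(-27\right) \left(-2\right) \left(-49\right) = 54 \left(-49\right) = -2646$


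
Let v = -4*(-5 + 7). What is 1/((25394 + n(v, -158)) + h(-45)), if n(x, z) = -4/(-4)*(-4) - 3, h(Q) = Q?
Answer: 1/25342 ≈ 3.9460e-5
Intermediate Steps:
v = -8 (v = -4*2 = -8)
n(x, z) = -7 (n(x, z) = -4*(-¼)*(-4) - 3 = 1*(-4) - 3 = -4 - 3 = -7)
1/((25394 + n(v, -158)) + h(-45)) = 1/((25394 - 7) - 45) = 1/(25387 - 45) = 1/25342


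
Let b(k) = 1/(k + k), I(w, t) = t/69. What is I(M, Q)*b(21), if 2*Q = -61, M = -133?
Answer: -61/5796 ≈ -0.010524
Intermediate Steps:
Q = -61/2 (Q = (½)*(-61) = -61/2 ≈ -30.500)
I(w, t) = t/69 (I(w, t) = t*(1/69) = t/69)
b(k) = 1/(2*k)
I(M, Q)*b(21) = ((1/69)*(-61/2))*((½)/21) = -61/(276*21) = -61/138*1/42 = -61/5796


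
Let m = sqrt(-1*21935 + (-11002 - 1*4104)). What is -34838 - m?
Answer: -34838 - I*sqrt(37041) ≈ -34838.0 - 192.46*I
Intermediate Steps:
m = I*sqrt(37041) (m = sqrt(-21935 + (-11002 - 4104)) = sqrt(-21935 - 15106) = sqrt(-37041) = I*sqrt(37041) ≈ 192.46*I)
-34838 - m = -34838 - I*sqrt(37041)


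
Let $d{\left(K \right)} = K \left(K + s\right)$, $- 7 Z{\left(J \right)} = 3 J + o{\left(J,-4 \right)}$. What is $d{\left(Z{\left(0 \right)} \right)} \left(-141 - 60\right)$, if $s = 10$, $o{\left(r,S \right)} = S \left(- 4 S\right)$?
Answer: $- \frac{1723776}{49} \approx -35179.0$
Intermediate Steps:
$o{\left(r,S \right)} = - 4 S^{2}$
$Z{\left(J \right)} = \frac{64}{7} - \frac{3 J}{7}$ ($Z{\left(J \right)} = - \frac{3 J - 4 \left(-4\right)^{2}}{7} = - \frac{3 J - 64}{7} = - \frac{-64 + 3 J}{7} = \frac{64}{7} - \frac{3 J}{7}$)
$d{\left(K \right)} = K \left(10 + K\right)$ ($d{\left(K \right)} = K \left(K + 10\right) = K \left(10 + K\right)$)
$d{\left(Z{\left(0 \right)} \right)} \left(-141 - 60\right) = \left(\frac{64}{7} - 0\right) \left(10 + \left(\frac{64}{7} - 0\right)\right) \left(-141 - 60\right) = \left(\frac{64}{7} + 0\right) \left(10 + \left(\frac{64}{7} + 0\right)\right) \left(-201\right) = \frac{64 \left(10 + \frac{64}{7}\right)}{7} \left(-201\right) = \frac{64}{7} \cdot \frac{134}{7} \left(-201\right) = \frac{8576}{49} \left(-201\right) = - \frac{1723776}{49}$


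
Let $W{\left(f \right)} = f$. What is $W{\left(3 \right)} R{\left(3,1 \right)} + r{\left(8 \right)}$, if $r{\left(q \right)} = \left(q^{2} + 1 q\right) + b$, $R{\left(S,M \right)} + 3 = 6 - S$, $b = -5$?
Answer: $67$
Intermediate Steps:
$R{\left(S,M \right)} = 3 - S$ ($R{\left(S,M \right)} = -3 - \left(-6 + S\right) = 3 - S$)
$r{\left(q \right)} = -5 + q + q^{2}$ ($r{\left(q \right)} = \left(q^{2} + 1 q\right) - 5 = \left(q^{2} + q\right) - 5 = \left(q + q^{2}\right) - 5 = -5 + q + q^{2}$)
$W{\left(3 \right)} R{\left(3,1 \right)} + r{\left(8 \right)} = 3 \left(3 - 3\right) + \left(-5 + 8 + 8^{2}\right) = 3 \left(3 - 3\right) + \left(-5 + 8 + 64\right) = 3 \cdot 0 + 67 = 0 + 67 = 67$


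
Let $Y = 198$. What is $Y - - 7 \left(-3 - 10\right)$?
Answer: $107$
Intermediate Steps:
$Y - - 7 \left(-3 - 10\right) = 198 - - 7 \left(-3 - 10\right) = 198 - \left(-7\right) \left(-13\right) = 198 - 91 = 107$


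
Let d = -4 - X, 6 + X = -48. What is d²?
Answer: 2500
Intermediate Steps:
X = -54 (X = -6 - 48 = -54)
d = 50 (d = -4 - 1*(-54) = -4 + 54 = 50)
d² = 50² = 2500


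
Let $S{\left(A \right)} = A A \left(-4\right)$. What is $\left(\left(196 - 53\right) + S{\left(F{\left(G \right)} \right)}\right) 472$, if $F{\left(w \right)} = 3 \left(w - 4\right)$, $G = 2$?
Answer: $-472$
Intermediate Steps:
$F{\left(w \right)} = -12 + 3 w$ ($F{\left(w \right)} = 3 \left(-4 + w\right) = -12 + 3 w$)
$S{\left(A \right)} = - 4 A^{2}$ ($S{\left(A \right)} = A^{2} \left(-4\right) = - 4 A^{2}$)
$\left(\left(196 - 53\right) + S{\left(F{\left(G \right)} \right)}\right) 472 = \left(\left(196 - 53\right) - 4 \left(-12 + 3 \cdot 2\right)^{2}\right) 472 = \left(\left(196 - 53\right) - 4 \left(-12 + 6\right)^{2}\right) 472 = \left(143 - 4 \left(-6\right)^{2}\right) 472 = \left(143 - 144\right) 472 = \left(-1\right) 472 = -472$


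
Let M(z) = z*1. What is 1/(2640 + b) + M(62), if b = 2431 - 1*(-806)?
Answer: 364375/5877 ≈ 62.000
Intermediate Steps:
b = 3237 (b = 2431 + 806 = 3237)
M(z) = z
1/(2640 + b) + M(62) = 1/(2640 + 3237) + 62 = 1/5877 + 62 = 364375/5877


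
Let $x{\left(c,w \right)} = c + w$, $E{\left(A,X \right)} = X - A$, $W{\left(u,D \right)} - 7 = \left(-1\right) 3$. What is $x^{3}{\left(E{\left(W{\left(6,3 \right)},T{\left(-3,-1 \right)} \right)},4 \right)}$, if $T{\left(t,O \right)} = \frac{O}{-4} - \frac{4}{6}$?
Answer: $- \frac{125}{1728} \approx -0.072338$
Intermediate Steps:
$W{\left(u,D \right)} = 4$ ($W{\left(u,D \right)} = 7 - 3 = 4$)
$T{\left(t,O \right)} = - \frac{2}{3} - \frac{O}{4}$ ($T{\left(t,O \right)} = O \left(- \frac{1}{4}\right) - \frac{2}{3} = - \frac{O}{4} - \frac{2}{3} = - \frac{2}{3} - \frac{O}{4}$)
$x^{3}{\left(E{\left(W{\left(6,3 \right)},T{\left(-3,-1 \right)} \right)},4 \right)} = \left(\left(\left(- \frac{2}{3} - - \frac{1}{4}\right) - 4\right) + 4\right)^{3} = \left(\left(\left(- \frac{2}{3} + \frac{1}{4}\right) - 4\right) + 4\right)^{3} = \left(\left(- \frac{5}{12} - 4\right) + 4\right)^{3} = \left(- \frac{53}{12} + 4\right)^{3} = \left(- \frac{5}{12}\right)^{3} = - \frac{125}{1728}$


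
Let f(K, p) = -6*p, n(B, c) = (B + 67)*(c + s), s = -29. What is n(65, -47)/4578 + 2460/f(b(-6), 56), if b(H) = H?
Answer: -29033/3052 ≈ -9.5128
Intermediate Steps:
n(B, c) = (-29 + c)*(67 + B) (n(B, c) = (B + 67)*(c - 29) = (67 + B)*(-29 + c) = (-29 + c)*(67 + B))
n(65, -47)/4578 + 2460/f(b(-6), 56) = (-1943 - 29*65 + 67*(-47) + 65*(-47))/4578 + 2460/((-6*56)) = (-1943 - 1885 - 3149 - 3055)*(1/4578) + 2460/(-336) = -10032*1/4578 + 2460*(-1/336) = -1672/763 - 205/28 = -29033/3052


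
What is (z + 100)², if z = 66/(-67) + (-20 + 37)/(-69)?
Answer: 208489952449/21372129 ≈ 9755.2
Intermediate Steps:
z = -5693/4623 (z = 66*(-1/67) + 17*(-1/69) = -66/67 - 17/69 = -5693/4623 ≈ -1.2315)
(z + 100)² = (-5693/4623 + 100)² = (456607/4623)² = 208489952449/21372129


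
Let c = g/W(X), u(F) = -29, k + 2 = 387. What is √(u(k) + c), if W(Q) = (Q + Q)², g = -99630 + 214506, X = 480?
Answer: I*√739209/160 ≈ 5.3736*I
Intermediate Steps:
k = 385 (k = -2 + 387 = 385)
g = 114876
W(Q) = 4*Q² (W(Q) = (2*Q)² = 4*Q²)
c = 3191/25600 (c = 114876/((4*480²)) = 114876/((4*230400)) = 114876/921600 = 114876*(1/921600) = 3191/25600 ≈ 0.12465)
√(u(k) + c) = √(-29 + 3191/25600) = √(-739209/25600) = I*√739209/160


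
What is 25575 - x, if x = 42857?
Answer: -17282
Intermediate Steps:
25575 - x = 25575 - 1*42857 = 25575 - 42857 = -17282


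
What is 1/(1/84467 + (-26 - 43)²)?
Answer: 84467/402147388 ≈ 0.00021004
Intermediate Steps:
1/(1/84467 + (-26 - 43)²) = 1/(1/84467 + (-69)²) = 1/(1/84467 + 4761) = 1/(402147388/84467) = 84467/402147388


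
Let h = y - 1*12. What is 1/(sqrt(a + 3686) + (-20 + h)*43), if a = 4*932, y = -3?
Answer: -1505/2257611 - sqrt(7414)/2257611 ≈ -0.00070477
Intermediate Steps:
a = 3728
h = -15 (h = -3 - 1*12 = -3 - 12 = -15)
1/(sqrt(a + 3686) + (-20 + h)*43) = 1/(sqrt(3728 + 3686) + (-20 - 15)*43) = 1/(sqrt(7414) - 35*43) = 1/(sqrt(7414) - 1505) = 1/(-1505 + sqrt(7414))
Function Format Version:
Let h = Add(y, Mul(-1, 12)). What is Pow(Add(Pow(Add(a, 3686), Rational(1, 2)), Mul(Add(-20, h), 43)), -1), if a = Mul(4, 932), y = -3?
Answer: Add(Rational(-1505, 2257611), Mul(Rational(-1, 2257611), Pow(7414, Rational(1, 2)))) ≈ -0.00070477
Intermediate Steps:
a = 3728
h = -15 (h = Add(-3, Mul(-1, 12)) = Add(-3, -12) = -15)
Pow(Add(Pow(Add(a, 3686), Rational(1, 2)), Mul(Add(-20, h), 43)), -1) = Pow(Add(Pow(Add(3728, 3686), Rational(1, 2)), Mul(Add(-20, -15), 43)), -1) = Pow(Add(Pow(7414, Rational(1, 2)), Mul(-35, 43)), -1) = Pow(Add(Pow(7414, Rational(1, 2)), -1505), -1) = Pow(Add(-1505, Pow(7414, Rational(1, 2))), -1)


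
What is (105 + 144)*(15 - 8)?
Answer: 1743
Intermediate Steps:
(105 + 144)*(15 - 8) = 249*7 = 1743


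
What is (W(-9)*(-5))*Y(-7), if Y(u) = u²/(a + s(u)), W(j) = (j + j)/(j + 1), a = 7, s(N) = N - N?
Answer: -315/4 ≈ -78.750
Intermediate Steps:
s(N) = 0
W(j) = 2*j/(1 + j) (W(j) = (2*j)/(1 + j) = 2*j/(1 + j))
Y(u) = u²/7 (Y(u) = u²/(7 + 0) = u²/7)
(W(-9)*(-5))*Y(-7) = ((2*(-9)/(1 - 9))*(-5))*((⅐)*(-7)²) = ((2*(-9)/(-8))*(-5))*((⅐)*49) = ((2*(-9)*(-⅛))*(-5))*7 = ((9/4)*(-5))*7 = -45/4*7 = -315/4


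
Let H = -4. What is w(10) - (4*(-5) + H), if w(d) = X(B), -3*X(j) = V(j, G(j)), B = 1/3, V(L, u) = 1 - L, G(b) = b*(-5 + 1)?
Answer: 214/9 ≈ 23.778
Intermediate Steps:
G(b) = -4*b (G(b) = b*(-4) = -4*b)
B = ⅓ (B = 1*(⅓) = ⅓ ≈ 0.33333)
X(j) = -⅓ + j/3 (X(j) = -(1 - j)/3 = -⅓ + j/3)
w(d) = -2/9 (w(d) = -⅓ + (⅓)*(⅓) = -⅓ + ⅑ = -2/9)
w(10) - (4*(-5) + H) = -2/9 - (4*(-5) - 4) = -2/9 - (-20 - 4) = -2/9 - 1*(-24) = -2/9 + 24 = 214/9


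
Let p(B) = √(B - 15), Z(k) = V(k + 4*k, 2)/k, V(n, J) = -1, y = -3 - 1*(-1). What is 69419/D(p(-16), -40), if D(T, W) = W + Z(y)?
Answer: -138838/79 ≈ -1757.4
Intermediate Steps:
y = -2 (y = -3 + 1 = -2)
Z(k) = -1/k
p(B) = √(-15 + B)
D(T, W) = ½ + W (D(T, W) = W - 1/(-2) = W - 1*(-½) = W + ½ = ½ + W)
69419/D(p(-16), -40) = 69419/(½ - 40) = 69419/(-79/2) = 69419*(-2/79) = -138838/79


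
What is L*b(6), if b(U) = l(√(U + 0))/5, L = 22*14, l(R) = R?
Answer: 308*√6/5 ≈ 150.89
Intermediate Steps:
L = 308
b(U) = √U/5 (b(U) = √(U + 0)/5 = √U*(⅕) = √U/5)
L*b(6) = 308*(√6/5) = 308*√6/5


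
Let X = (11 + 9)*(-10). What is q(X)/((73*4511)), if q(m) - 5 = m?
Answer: -15/25331 ≈ -0.00059216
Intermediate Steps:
X = -200 (X = 20*(-10) = -200)
q(m) = 5 + m
q(X)/((73*4511)) = (5 - 200)/((73*4511)) = -195/329303 = -195*1/329303 = -15/25331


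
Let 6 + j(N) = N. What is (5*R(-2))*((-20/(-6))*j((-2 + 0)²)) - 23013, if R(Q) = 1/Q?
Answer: -68989/3 ≈ -22996.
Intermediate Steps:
j(N) = -6 + N
(5*R(-2))*((-20/(-6))*j((-2 + 0)²)) - 23013 = (5/(-2))*((-20/(-6))*(-6 + (-2 + 0)²)) - 23013 = (5*(-½))*((-20*(-⅙))*(-6 + (-2)²)) - 23013 = -25*(-6 + 4)/3 - 23013 = -25*(-2)/3 - 23013 = -5/2*(-20/3) - 23013 = 50/3 - 23013 = -68989/3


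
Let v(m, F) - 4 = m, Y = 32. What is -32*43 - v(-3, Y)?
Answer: -1377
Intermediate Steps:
v(m, F) = 4 + m
-32*43 - v(-3, Y) = -32*43 - (4 - 3) = -1376 - 1*1 = -1376 - 1 = -1377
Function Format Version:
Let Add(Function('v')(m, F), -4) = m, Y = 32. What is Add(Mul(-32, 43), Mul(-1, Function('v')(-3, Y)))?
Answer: -1377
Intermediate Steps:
Function('v')(m, F) = Add(4, m)
Add(Mul(-32, 43), Mul(-1, Function('v')(-3, Y))) = Add(Mul(-32, 43), Mul(-1, Add(4, -3))) = Add(-1376, Mul(-1, 1)) = Add(-1376, -1) = -1377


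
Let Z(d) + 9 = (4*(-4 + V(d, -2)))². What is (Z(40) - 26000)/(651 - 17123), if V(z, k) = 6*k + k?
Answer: 20825/16472 ≈ 1.2643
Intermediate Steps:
V(z, k) = 7*k
Z(d) = 5175 (Z(d) = -9 + (4*(-4 + 7*(-2)))² = -9 + (4*(-4 - 14))² = -9 + (4*(-18))² = -9 + (-72)² = -9 + 5184 = 5175)
(Z(40) - 26000)/(651 - 17123) = (5175 - 26000)/(651 - 17123) = -20825/(-16472) = -20825*(-1/16472) = 20825/16472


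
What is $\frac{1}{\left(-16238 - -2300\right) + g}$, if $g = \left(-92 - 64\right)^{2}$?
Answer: $\frac{1}{10398} \approx 9.6172 \cdot 10^{-5}$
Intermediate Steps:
$g = 24336$ ($g = \left(-156\right)^{2} = 24336$)
$\frac{1}{\left(-16238 - -2300\right) + g} = \frac{1}{\left(-16238 - -2300\right) + 24336} = \frac{1}{\left(-16238 + 2300\right) + 24336} = \frac{1}{-13938 + 24336} = \frac{1}{10398}$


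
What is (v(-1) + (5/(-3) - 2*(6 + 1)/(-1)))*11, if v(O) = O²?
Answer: 440/3 ≈ 146.67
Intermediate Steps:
(v(-1) + (5/(-3) - 2*(6 + 1)/(-1)))*11 = ((-1)² + (5/(-3) - 2*(6 + 1)/(-1)))*11 = (1 + (5*(-⅓) - 2*7*(-1)))*11 = (1 + (-5/3 - 14*(-1)))*11 = (1 + (-5/3 + 14))*11 = (1 + 37/3)*11 = (40/3)*11 = 440/3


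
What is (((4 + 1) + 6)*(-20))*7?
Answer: -1540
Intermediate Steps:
(((4 + 1) + 6)*(-20))*7 = ((5 + 6)*(-20))*7 = (11*(-20))*7 = -220*7 = -1540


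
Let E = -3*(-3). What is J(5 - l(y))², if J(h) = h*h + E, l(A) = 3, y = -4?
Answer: 169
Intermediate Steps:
E = 9
J(h) = 9 + h² (J(h) = h*h + 9 = h² + 9 = 9 + h²)
J(5 - l(y))² = (9 + (5 - 1*3)²)² = (9 + (5 - 3)²)² = (9 + 2²)² = (9 + 4)² = 13² = 169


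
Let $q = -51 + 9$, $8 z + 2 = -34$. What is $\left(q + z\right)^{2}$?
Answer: $\frac{8649}{4} \approx 2162.3$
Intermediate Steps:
$z = - \frac{9}{2}$ ($z = - \frac{1}{4} + \frac{1}{8} \left(-34\right) = - \frac{1}{4} - \frac{17}{4} = - \frac{9}{2} \approx -4.5$)
$q = -42$
$\left(q + z\right)^{2} = \left(-42 - \frac{9}{2}\right)^{2} = \left(- \frac{93}{2}\right)^{2} = \frac{8649}{4}$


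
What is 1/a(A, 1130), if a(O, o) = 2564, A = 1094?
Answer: 1/2564 ≈ 0.00039002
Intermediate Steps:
1/a(A, 1130) = 1/2564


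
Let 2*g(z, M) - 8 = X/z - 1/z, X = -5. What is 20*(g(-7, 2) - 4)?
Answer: 60/7 ≈ 8.5714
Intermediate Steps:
g(z, M) = 4 - 3/z (g(z, M) = 4 + (-5/z - 1/z)/2 = 4 + (-6/z)/2 = 4 - 3/z)
20*(g(-7, 2) - 4) = 20*((4 - 3/(-7)) - 4) = 20*((4 - 3*(-1/7)) - 4) = 20*((4 + 3/7) - 4) = 20*(31/7 - 4) = 20*(3/7) = 60/7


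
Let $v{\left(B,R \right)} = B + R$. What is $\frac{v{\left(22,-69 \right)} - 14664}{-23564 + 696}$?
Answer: $\frac{14711}{22868} \approx 0.6433$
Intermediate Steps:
$\frac{v{\left(22,-69 \right)} - 14664}{-23564 + 696} = \frac{\left(22 - 69\right) - 14664}{-23564 + 696} = \frac{-47 - 14664}{-22868} = \left(-14711\right) \left(- \frac{1}{22868}\right) = \frac{14711}{22868}$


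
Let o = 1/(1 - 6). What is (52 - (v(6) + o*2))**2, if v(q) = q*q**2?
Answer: 669124/25 ≈ 26765.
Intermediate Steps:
v(q) = q**3
o = -1/5 (o = 1/(-5) = -1/5 ≈ -0.20000)
(52 - (v(6) + o*2))**2 = (52 - (6**3 - 1/5*2))**2 = (52 - (216 - 2/5))**2 = (52 - 1*1078/5)**2 = (52 - 1078/5)**2 = (-818/5)**2 = 669124/25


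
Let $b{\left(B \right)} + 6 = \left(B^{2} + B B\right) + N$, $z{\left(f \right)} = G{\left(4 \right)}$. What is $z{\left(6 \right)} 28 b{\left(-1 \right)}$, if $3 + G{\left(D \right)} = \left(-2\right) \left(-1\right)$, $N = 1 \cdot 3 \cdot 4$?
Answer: $-224$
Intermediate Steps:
$N = 12$ ($N = 3 \cdot 4 = 12$)
$G{\left(D \right)} = -1$ ($G{\left(D \right)} = -3 - -2 = -3 + 2 = -1$)
$z{\left(f \right)} = -1$
$b{\left(B \right)} = 6 + 2 B^{2}$ ($b{\left(B \right)} = -6 + \left(\left(B^{2} + B B\right) + 12\right) = -6 + \left(\left(B^{2} + B^{2}\right) + 12\right) = -6 + \left(2 B^{2} + 12\right) = -6 + \left(12 + 2 B^{2}\right) = 6 + 2 B^{2}$)
$z{\left(6 \right)} 28 b{\left(-1 \right)} = \left(-1\right) 28 \left(6 + 2 \left(-1\right)^{2}\right) = - 28 \left(6 + 2 \cdot 1\right) = - 28 \left(6 + 2\right) = \left(-28\right) 8 = -224$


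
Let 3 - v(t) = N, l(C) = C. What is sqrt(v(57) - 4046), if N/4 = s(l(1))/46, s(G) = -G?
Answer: I*sqrt(2138701)/23 ≈ 63.584*I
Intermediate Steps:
N = -2/23 (N = 4*(-1*1/46) = 4*(-1/46) = -2/23 ≈ -0.086957)
v(t) = 71/23 (v(t) = 3 - 1*(-2/23) = 3 + 2/23 = 71/23)
sqrt(v(57) - 4046) = sqrt(71/23 - 4046) = sqrt(-92987/23) = I*sqrt(2138701)/23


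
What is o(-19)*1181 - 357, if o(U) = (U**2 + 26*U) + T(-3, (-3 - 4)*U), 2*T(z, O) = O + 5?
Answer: -75941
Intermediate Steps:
T(z, O) = 5/2 + O/2 (T(z, O) = (O + 5)/2 = (5 + O)/2 = 5/2 + O/2)
o(U) = 5/2 + U**2 + 45*U/2 (o(U) = (U**2 + 26*U) + (5/2 + ((-3 - 4)*U)/2) = (U**2 + 26*U) + (5/2 + (-7*U)/2) = (U**2 + 26*U) + (5/2 - 7*U/2) = 5/2 + U**2 + 45*U/2)
o(-19)*1181 - 357 = (5/2 + (-19)**2 + (45/2)*(-19))*1181 - 357 = (5/2 + 361 - 855/2)*1181 - 357 = -64*1181 - 357 = -75584 - 357 = -75941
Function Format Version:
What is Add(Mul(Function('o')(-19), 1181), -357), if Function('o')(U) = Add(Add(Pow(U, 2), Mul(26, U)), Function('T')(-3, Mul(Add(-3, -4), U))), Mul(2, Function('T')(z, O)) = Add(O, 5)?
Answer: -75941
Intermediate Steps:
Function('T')(z, O) = Add(Rational(5, 2), Mul(Rational(1, 2), O)) (Function('T')(z, O) = Mul(Rational(1, 2), Add(O, 5)) = Mul(Rational(1, 2), Add(5, O)) = Add(Rational(5, 2), Mul(Rational(1, 2), O)))
Function('o')(U) = Add(Rational(5, 2), Pow(U, 2), Mul(Rational(45, 2), U)) (Function('o')(U) = Add(Add(Pow(U, 2), Mul(26, U)), Add(Rational(5, 2), Mul(Rational(1, 2), Mul(Add(-3, -4), U)))) = Add(Add(Pow(U, 2), Mul(26, U)), Add(Rational(5, 2), Mul(Rational(1, 2), Mul(-7, U)))) = Add(Add(Pow(U, 2), Mul(26, U)), Add(Rational(5, 2), Mul(Rational(-7, 2), U))) = Add(Rational(5, 2), Pow(U, 2), Mul(Rational(45, 2), U)))
Add(Mul(Function('o')(-19), 1181), -357) = Add(Mul(Add(Rational(5, 2), Pow(-19, 2), Mul(Rational(45, 2), -19)), 1181), -357) = Add(Mul(Add(Rational(5, 2), 361, Rational(-855, 2)), 1181), -357) = Add(Mul(-64, 1181), -357) = Add(-75584, -357) = -75941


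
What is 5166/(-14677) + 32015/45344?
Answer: 18125927/51193376 ≈ 0.35407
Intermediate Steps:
5166/(-14677) + 32015/45344 = 5166*(-1/14677) + 32015*(1/45344) = -5166/14677 + 32015/45344 = 18125927/51193376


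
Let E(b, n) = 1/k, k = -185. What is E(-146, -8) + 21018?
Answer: 3888329/185 ≈ 21018.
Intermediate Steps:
E(b, n) = -1/185 (E(b, n) = 1/(-185) = -1/185)
E(-146, -8) + 21018 = -1/185 + 21018 = 3888329/185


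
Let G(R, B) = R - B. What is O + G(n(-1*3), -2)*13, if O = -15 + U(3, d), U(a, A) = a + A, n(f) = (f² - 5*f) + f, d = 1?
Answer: 288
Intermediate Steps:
n(f) = f² - 4*f
U(a, A) = A + a
O = -11 (O = -15 + (1 + 3) = -15 + 4 = -11)
O + G(n(-1*3), -2)*13 = -11 + ((-1*3)*(-4 - 1*3) - 1*(-2))*13 = -11 + (-3*(-4 - 3) + 2)*13 = -11 + (-3*(-7) + 2)*13 = -11 + (21 + 2)*13 = -11 + 23*13 = -11 + 299 = 288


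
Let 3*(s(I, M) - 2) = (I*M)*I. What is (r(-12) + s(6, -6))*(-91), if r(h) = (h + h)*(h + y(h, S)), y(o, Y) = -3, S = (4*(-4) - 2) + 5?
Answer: -26390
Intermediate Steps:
S = -13 (S = (-16 - 2) + 5 = -18 + 5 = -13)
s(I, M) = 2 + M*I**2/3 (s(I, M) = 2 + ((I*M)*I)/3 = 2 + (M*I**2)/3 = 2 + M*I**2/3)
r(h) = 2*h*(-3 + h) (r(h) = (h + h)*(h - 3) = (2*h)*(-3 + h) = 2*h*(-3 + h))
(r(-12) + s(6, -6))*(-91) = (2*(-12)*(-3 - 12) + (2 + (1/3)*(-6)*6**2))*(-91) = (2*(-12)*(-15) + (2 + (1/3)*(-6)*36))*(-91) = (360 + (2 - 72))*(-91) = (360 - 70)*(-91) = 290*(-91) = -26390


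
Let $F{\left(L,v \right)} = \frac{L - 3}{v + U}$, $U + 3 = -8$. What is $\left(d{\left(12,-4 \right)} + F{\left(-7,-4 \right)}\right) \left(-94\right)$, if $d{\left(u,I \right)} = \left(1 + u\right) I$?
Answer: $\frac{14476}{3} \approx 4825.3$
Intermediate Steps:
$U = -11$ ($U = -3 - 8 = -11$)
$F{\left(L,v \right)} = \frac{-3 + L}{-11 + v}$ ($F{\left(L,v \right)} = \frac{L - 3}{v - 11} = \frac{-3 + L}{-11 + v}$)
$d{\left(u,I \right)} = I \left(1 + u\right)$
$\left(d{\left(12,-4 \right)} + F{\left(-7,-4 \right)}\right) \left(-94\right) = \left(- 4 \left(1 + 12\right) + \frac{-3 - 7}{-11 - 4}\right) \left(-94\right) = \left(\left(-4\right) 13 + \frac{1}{-15} \left(-10\right)\right) \left(-94\right) = \left(-52 - - \frac{2}{3}\right) \left(-94\right) = \left(-52 + \frac{2}{3}\right) \left(-94\right) = \left(- \frac{154}{3}\right) \left(-94\right) = \frac{14476}{3}$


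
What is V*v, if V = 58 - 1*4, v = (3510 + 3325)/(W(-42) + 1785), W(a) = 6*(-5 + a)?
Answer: 41010/167 ≈ 245.57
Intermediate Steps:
W(a) = -30 + 6*a
v = 6835/1503 (v = (3510 + 3325)/((-30 + 6*(-42)) + 1785) = 6835/((-30 - 252) + 1785) = 6835/(-282 + 1785) = 6835/1503 ≈ 4.5476)
V = 54 (V = 58 - 4 = 54)
V*v = 54*(6835/1503) = 41010/167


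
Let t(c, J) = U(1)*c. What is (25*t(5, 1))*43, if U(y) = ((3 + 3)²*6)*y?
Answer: 1161000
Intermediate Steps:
U(y) = 216*y (U(y) = (6²*6)*y = (36*6)*y = 216*y)
t(c, J) = 216*c (t(c, J) = (216*1)*c = 216*c)
(25*t(5, 1))*43 = (25*(216*5))*43 = (25*1080)*43 = 27000*43 = 1161000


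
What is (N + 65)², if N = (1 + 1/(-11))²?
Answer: 63441225/14641 ≈ 4333.1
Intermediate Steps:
N = 100/121 (N = (1 - 1/11)² = (10/11)² = 100/121 ≈ 0.82645)
(N + 65)² = (100/121 + 65)² = (7965/121)² = 63441225/14641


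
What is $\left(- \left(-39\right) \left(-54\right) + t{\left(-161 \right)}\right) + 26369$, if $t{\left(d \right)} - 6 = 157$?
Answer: $24426$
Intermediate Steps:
$t{\left(d \right)} = 163$ ($t{\left(d \right)} = 6 + 157 = 163$)
$\left(- \left(-39\right) \left(-54\right) + t{\left(-161 \right)}\right) + 26369 = \left(- \left(-39\right) \left(-54\right) + 163\right) + 26369 = \left(\left(-1\right) 2106 + 163\right) + 26369 = \left(-2106 + 163\right) + 26369 = -1943 + 26369 = 24426$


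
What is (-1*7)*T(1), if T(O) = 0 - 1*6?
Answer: 42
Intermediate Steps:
T(O) = -6 (T(O) = 0 - 6 = -6)
(-1*7)*T(1) = -1*7*(-6) = -7*(-6) = 42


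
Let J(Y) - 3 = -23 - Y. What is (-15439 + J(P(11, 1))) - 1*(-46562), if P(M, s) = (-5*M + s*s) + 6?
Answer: 31151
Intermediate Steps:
P(M, s) = 6 + s² - 5*M (P(M, s) = (-5*M + s²) + 6 = (s² - 5*M) + 6 = 6 + s² - 5*M)
J(Y) = -20 - Y (J(Y) = 3 + (-23 - Y) = -20 - Y)
(-15439 + J(P(11, 1))) - 1*(-46562) = (-15439 + (-20 - (6 + 1² - 5*11))) - 1*(-46562) = (-15439 + (-20 - (6 + 1 - 55))) + 46562 = (-15439 + (-20 - 1*(-48))) + 46562 = (-15439 + (-20 + 48)) + 46562 = (-15439 + 28) + 46562 = -15411 + 46562 = 31151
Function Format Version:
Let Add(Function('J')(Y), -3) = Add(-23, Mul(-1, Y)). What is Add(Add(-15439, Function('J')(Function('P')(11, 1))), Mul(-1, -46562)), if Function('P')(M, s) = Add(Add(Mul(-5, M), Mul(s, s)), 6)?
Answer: 31151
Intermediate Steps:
Function('P')(M, s) = Add(6, Pow(s, 2), Mul(-5, M)) (Function('P')(M, s) = Add(Add(Mul(-5, M), Pow(s, 2)), 6) = Add(Add(Pow(s, 2), Mul(-5, M)), 6) = Add(6, Pow(s, 2), Mul(-5, M)))
Function('J')(Y) = Add(-20, Mul(-1, Y)) (Function('J')(Y) = Add(3, Add(-23, Mul(-1, Y))) = Add(-20, Mul(-1, Y)))
Add(Add(-15439, Function('J')(Function('P')(11, 1))), Mul(-1, -46562)) = Add(Add(-15439, Add(-20, Mul(-1, Add(6, Pow(1, 2), Mul(-5, 11))))), Mul(-1, -46562)) = Add(Add(-15439, Add(-20, Mul(-1, Add(6, 1, -55)))), 46562) = Add(Add(-15439, Add(-20, Mul(-1, -48))), 46562) = Add(Add(-15439, Add(-20, 48)), 46562) = Add(Add(-15439, 28), 46562) = Add(-15411, 46562) = 31151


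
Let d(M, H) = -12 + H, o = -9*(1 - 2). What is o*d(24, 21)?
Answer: 81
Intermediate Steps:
o = 9 (o = -9*(-1) = 9)
o*d(24, 21) = 9*(-12 + 21) = 9*9 = 81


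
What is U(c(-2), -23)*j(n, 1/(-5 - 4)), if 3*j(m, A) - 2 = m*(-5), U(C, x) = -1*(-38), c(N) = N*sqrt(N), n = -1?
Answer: 266/3 ≈ 88.667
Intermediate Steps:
c(N) = N**(3/2)
U(C, x) = 38
j(m, A) = 2/3 - 5*m/3 (j(m, A) = 2/3 + (m*(-5))/3 = 2/3 + (-5*m)/3 = 2/3 - 5*m/3)
U(c(-2), -23)*j(n, 1/(-5 - 4)) = 38*(2/3 - 5/3*(-1)) = 38*(2/3 + 5/3) = 38*(7/3) = 266/3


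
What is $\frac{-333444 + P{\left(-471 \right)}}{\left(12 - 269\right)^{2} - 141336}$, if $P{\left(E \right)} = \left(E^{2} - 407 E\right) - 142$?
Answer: $- \frac{79952}{75287} \approx -1.062$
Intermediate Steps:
$P{\left(E \right)} = -142 + E^{2} - 407 E$
$\frac{-333444 + P{\left(-471 \right)}}{\left(12 - 269\right)^{2} - 141336} = \frac{-333444 - \left(-191555 - 221841\right)}{\left(12 - 269\right)^{2} - 141336} = \frac{-333444 + \left(-142 + 221841 + 191697\right)}{\left(-257\right)^{2} - 141336} = \frac{-333444 + 413396}{66049 - 141336} = \frac{79952}{-75287} = 79952 \left(- \frac{1}{75287}\right) = - \frac{79952}{75287}$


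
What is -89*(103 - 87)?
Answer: -1424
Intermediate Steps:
-89*(103 - 87) = -89*16 = -1424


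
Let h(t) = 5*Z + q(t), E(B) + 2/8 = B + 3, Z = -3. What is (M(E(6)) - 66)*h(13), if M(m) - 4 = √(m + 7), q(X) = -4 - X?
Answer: 1984 - 48*√7 ≈ 1857.0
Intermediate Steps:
E(B) = 11/4 + B (E(B) = -¼ + (B + 3) = -¼ + (3 + B) = 11/4 + B)
M(m) = 4 + √(7 + m) (M(m) = 4 + √(m + 7) = 4 + √(7 + m))
h(t) = -19 - t (h(t) = 5*(-3) + (-4 - t) = -15 + (-4 - t) = -19 - t)
(M(E(6)) - 66)*h(13) = ((4 + √(7 + (11/4 + 6))) - 66)*(-19 - 1*13) = ((4 + √(7 + 35/4)) - 66)*(-19 - 13) = ((4 + √(63/4)) - 66)*(-32) = ((4 + 3*√7/2) - 66)*(-32) = (-62 + 3*√7/2)*(-32) = 1984 - 48*√7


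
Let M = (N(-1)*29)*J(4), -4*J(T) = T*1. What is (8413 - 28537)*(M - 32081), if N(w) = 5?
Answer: 648516024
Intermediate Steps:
J(T) = -T/4
M = -145 (M = (5*29)*(-¼*4) = 145*(-1) = -145)
(8413 - 28537)*(M - 32081) = (8413 - 28537)*(-145 - 32081) = -20124*(-32226) = 648516024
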